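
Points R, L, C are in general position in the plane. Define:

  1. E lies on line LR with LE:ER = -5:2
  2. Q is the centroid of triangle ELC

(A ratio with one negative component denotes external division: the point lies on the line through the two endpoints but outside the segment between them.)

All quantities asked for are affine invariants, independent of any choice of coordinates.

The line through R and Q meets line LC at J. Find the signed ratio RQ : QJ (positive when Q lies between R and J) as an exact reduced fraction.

RQ:QJ = 4/5

Set R = (0, 0), L = (1, 0), C = (0, 1); any affine frame gives the same invariant.
1. E lies on line LR with LE:ER = -5:2 ⇒ E = (-2/3, 0)
2. Q is the centroid of triangle ELC ⇒ Q = (1/9, 1/3)
line RQ meets LC at J = (1/4, 3/4)
Q = R + t·(J−R) with t = 4/9, so RQ:QJ = 4/9:5/9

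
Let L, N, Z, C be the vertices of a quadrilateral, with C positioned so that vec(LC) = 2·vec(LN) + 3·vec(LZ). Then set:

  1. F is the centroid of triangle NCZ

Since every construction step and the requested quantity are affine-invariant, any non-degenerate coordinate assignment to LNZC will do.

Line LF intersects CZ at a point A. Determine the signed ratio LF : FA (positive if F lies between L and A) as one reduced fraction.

LF:FA = 1/2

Assign L = (0, 0), N = (1, 0), Z = (0, 1), C = (2, 3) — the answer is frame-independent, so this choice is without loss of generality.
1. F is the centroid of triangle NCZ ⇒ F = (1, 4/3)
line LF meets CZ at A = (3, 4)
F = L + t·(A−L) with t = 1/3, so LF:FA = 1/3:2/3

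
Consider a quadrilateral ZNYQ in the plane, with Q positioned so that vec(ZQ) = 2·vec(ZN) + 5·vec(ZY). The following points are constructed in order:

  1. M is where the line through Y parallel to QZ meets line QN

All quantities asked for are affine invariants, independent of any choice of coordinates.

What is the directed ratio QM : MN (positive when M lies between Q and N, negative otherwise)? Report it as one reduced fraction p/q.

Work in coordinates with Z = (0, 0), N = (1, 0), Y = (0, 1), Q = (2, 5).
1. M is where the line through Y parallel to QZ meets line QN ⇒ M = (12/5, 7)
M = Q + t·(N−Q) with t = -2/5, so QM:MN = t:(1−t) = -2/5:7/5

QM:MN = -2/7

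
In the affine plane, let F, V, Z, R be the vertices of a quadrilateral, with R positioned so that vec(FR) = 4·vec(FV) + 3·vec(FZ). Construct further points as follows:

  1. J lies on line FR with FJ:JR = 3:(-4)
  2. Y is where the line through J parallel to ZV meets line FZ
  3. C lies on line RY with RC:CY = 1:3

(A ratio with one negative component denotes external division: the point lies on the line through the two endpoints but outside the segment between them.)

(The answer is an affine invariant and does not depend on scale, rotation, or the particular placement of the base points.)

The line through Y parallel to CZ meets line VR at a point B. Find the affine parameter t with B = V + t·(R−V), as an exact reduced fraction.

Assign F = (0, 0), V = (1, 0), Z = (0, 1), R = (4, 3) — the answer is frame-independent, so this choice is without loss of generality.
1. J lies on line FR with FJ:JR = 3:(-4) ⇒ J = (-12, -9)
2. Y is where the line through J parallel to ZV meets line FZ ⇒ Y = (0, -21)
3. C lies on line RY with RC:CY = 1:3 ⇒ C = (3, -3)
through Y parallel to CZ: direction (-3, 4); meets VR at B = (-60/7, -67/7)
B = V + t·(R−V) with t = -67/21

t = -67/21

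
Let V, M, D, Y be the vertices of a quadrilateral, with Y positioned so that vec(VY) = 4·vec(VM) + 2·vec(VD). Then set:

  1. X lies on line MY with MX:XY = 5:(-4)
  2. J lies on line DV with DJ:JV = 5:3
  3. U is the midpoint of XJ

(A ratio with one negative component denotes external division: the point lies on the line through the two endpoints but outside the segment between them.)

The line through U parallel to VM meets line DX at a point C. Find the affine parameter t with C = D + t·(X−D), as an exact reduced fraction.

t = 67/144

Work in coordinates with V = (0, 0), M = (1, 0), D = (0, 1), Y = (4, 2).
1. X lies on line MY with MX:XY = 5:(-4) ⇒ X = (16, 10)
2. J lies on line DV with DJ:JV = 5:3 ⇒ J = (0, 3/8)
3. U is the midpoint of XJ ⇒ U = (8, 83/16)
through U parallel to VM: direction (1, 0); meets DX at C = (67/9, 83/16)
C = D + t·(X−D) with t = 67/144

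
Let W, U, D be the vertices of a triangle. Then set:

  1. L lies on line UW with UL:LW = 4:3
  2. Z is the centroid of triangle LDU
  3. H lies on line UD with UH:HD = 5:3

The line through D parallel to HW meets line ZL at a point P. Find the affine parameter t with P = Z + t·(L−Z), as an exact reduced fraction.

Assign W = (0, 0), U = (1, 0), D = (0, 1) — the answer is frame-independent, so this choice is without loss of generality.
1. L lies on line UW with UL:LW = 4:3 ⇒ L = (3/7, 0)
2. Z is the centroid of triangle LDU ⇒ Z = (10/21, 1/3)
3. H lies on line UD with UH:HD = 5:3 ⇒ H = (3/8, 5/8)
through D parallel to HW: direction (-3/8, -5/8); meets ZL at P = (3/4, 9/4)
P = Z + t·(L−Z) with t = -23/4

t = -23/4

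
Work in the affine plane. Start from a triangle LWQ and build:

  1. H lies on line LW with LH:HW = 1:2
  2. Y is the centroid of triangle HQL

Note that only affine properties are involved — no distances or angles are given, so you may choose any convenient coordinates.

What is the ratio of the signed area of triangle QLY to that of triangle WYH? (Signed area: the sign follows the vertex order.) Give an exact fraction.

Choose coordinates L = (0, 0), W = (1, 0), Q = (0, 1).
1. H lies on line LW with LH:HW = 1:2 ⇒ H = (1/3, 0)
2. Y is the centroid of triangle HQL ⇒ Y = (1/9, 1/3)
2·[QLY] = 1/9, 2·[WYH] = 2/9
[QLY]:[WYH] = 1/9:2/9 = 1/2

[QLY]:[WYH] = 1/2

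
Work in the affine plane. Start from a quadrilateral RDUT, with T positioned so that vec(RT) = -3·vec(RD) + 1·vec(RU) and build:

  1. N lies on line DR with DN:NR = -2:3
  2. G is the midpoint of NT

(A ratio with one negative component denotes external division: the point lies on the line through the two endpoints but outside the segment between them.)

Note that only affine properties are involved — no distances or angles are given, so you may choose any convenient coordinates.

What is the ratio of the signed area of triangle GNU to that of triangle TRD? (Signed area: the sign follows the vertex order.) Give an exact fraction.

[GNU]:[TRD] = 3/2

Choose coordinates R = (0, 0), D = (1, 0), U = (0, 1), T = (-3, 1).
1. N lies on line DR with DN:NR = -2:3 ⇒ N = (3, 0)
2. G is the midpoint of NT ⇒ G = (0, 1/2)
2·[GNU] = 3/2, 2·[TRD] = 1
[GNU]:[TRD] = 3/2:1 = 3/2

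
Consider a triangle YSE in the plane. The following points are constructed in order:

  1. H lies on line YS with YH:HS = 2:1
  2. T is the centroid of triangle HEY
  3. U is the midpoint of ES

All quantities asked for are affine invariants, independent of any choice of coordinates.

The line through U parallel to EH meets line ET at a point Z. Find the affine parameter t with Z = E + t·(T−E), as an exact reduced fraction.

t = -3/4

Assign Y = (0, 0), S = (1, 0), E = (0, 1) — the answer is frame-independent, so this choice is without loss of generality.
1. H lies on line YS with YH:HS = 2:1 ⇒ H = (2/3, 0)
2. T is the centroid of triangle HEY ⇒ T = (2/9, 1/3)
3. U is the midpoint of ES ⇒ U = (1/2, 1/2)
through U parallel to EH: direction (2/3, -1); meets ET at Z = (-1/6, 3/2)
Z = E + t·(T−E) with t = -3/4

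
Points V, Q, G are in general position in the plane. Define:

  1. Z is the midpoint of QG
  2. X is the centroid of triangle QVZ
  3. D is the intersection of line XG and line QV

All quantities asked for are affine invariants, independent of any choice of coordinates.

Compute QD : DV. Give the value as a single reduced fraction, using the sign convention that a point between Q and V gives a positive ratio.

Work in coordinates with V = (0, 0), Q = (1, 0), G = (0, 1).
1. Z is the midpoint of QG ⇒ Z = (1/2, 1/2)
2. X is the centroid of triangle QVZ ⇒ X = (1/2, 1/6)
3. D is the intersection of line XG and line QV ⇒ D = (3/5, 0)
D = Q + t·(V−Q) with t = 2/5, so QD:DV = t:(1−t) = 2/5:3/5

QD:DV = 2/3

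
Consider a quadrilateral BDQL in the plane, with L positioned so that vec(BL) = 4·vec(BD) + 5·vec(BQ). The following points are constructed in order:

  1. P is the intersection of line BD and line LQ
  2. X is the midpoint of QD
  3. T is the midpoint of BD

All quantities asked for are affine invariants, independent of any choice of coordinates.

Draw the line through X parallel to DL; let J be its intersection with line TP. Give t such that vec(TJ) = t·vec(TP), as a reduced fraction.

Set B = (0, 0), D = (1, 0), Q = (0, 1), L = (4, 5); any affine frame gives the same invariant.
1. P is the intersection of line BD and line LQ ⇒ P = (-1, 0)
2. X is the midpoint of QD ⇒ X = (1/2, 1/2)
3. T is the midpoint of BD ⇒ T = (1/2, 0)
through X parallel to DL: direction (3, 5); meets TP at J = (1/5, 0)
J = T + t·(P−T) with t = 1/5

t = 1/5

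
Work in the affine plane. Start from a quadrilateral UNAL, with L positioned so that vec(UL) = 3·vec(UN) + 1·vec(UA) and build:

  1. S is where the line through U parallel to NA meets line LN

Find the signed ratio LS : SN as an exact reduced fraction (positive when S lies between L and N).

LS:SN = -4

Choose coordinates U = (0, 0), N = (1, 0), A = (0, 1), L = (3, 1).
1. S is where the line through U parallel to NA meets line LN ⇒ S = (1/3, -1/3)
S = L + t·(N−L) with t = 4/3, so LS:SN = t:(1−t) = 4/3:-1/3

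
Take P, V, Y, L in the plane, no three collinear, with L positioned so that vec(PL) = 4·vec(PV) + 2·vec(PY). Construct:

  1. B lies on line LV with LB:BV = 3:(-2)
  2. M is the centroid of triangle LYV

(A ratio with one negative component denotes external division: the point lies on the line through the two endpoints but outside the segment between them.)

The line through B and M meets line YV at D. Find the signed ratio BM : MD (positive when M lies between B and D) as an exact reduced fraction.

BM:MD = -7

Work in coordinates with P = (0, 0), V = (1, 0), Y = (0, 1), L = (4, 2).
1. B lies on line LV with LB:BV = 3:(-2) ⇒ B = (-5, -4)
2. M is the centroid of triangle LYV ⇒ M = (5/3, 1)
line BM meets YV at D = (5/7, 2/7)
M = B + t·(D−B) with t = 7/6, so BM:MD = 7/6:-1/6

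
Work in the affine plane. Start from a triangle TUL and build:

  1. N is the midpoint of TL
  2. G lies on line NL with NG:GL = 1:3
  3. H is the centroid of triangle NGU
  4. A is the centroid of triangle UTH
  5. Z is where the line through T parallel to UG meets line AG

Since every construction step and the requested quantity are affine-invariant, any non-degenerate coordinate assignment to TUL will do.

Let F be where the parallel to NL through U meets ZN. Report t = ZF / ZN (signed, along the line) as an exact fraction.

Set T = (0, 0), U = (1, 0), L = (0, 1); any affine frame gives the same invariant.
1. N is the midpoint of TL ⇒ N = (0, 1/2)
2. G lies on line NL with NG:GL = 1:3 ⇒ G = (0, 5/8)
3. H is the centroid of triangle NGU ⇒ H = (1/3, 3/8)
4. A is the centroid of triangle UTH ⇒ A = (4/9, 1/8)
5. Z is where the line through T parallel to UG meets line AG ⇒ Z = (5/4, -25/32)
through U parallel to NL: direction (0, 1/2); meets ZN at F = (1, -21/40)
F = Z + t·(N−Z) with t = 1/5

t = 1/5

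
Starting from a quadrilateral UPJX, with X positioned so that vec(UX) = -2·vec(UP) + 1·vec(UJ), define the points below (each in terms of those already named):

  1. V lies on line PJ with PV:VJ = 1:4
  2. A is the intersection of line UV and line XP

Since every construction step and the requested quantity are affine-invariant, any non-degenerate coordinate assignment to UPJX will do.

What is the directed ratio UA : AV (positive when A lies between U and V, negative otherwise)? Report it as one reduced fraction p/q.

UA:AV = 5/2

Set U = (0, 0), P = (1, 0), J = (0, 1), X = (-2, 1); any affine frame gives the same invariant.
1. V lies on line PJ with PV:VJ = 1:4 ⇒ V = (4/5, 1/5)
2. A is the intersection of line UV and line XP ⇒ A = (4/7, 1/7)
A = U + t·(V−U) with t = 5/7, so UA:AV = t:(1−t) = 5/7:2/7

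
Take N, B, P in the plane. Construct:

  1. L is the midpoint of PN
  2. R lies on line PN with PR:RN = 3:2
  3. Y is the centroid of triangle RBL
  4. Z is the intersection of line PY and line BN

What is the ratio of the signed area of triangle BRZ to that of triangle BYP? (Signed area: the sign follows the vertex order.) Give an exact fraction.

Work in coordinates with N = (0, 0), B = (1, 0), P = (0, 1).
1. L is the midpoint of PN ⇒ L = (0, 1/2)
2. R lies on line PN with PR:RN = 3:2 ⇒ R = (0, 2/5)
3. Y is the centroid of triangle RBL ⇒ Y = (1/3, 3/10)
4. Z is the intersection of line PY and line BN ⇒ Z = (10/21, 0)
2·[BRZ] = 22/105, 2·[BYP] = -11/30
[BRZ]:[BYP] = 22/105:-11/30 = -4/7

[BRZ]:[BYP] = -4/7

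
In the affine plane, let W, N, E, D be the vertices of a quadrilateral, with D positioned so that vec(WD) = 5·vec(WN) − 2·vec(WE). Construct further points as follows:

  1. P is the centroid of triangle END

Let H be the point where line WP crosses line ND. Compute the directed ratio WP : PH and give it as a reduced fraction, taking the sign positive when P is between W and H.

WP:PH = -4

Set W = (0, 0), N = (1, 0), E = (0, 1), D = (5, -2); any affine frame gives the same invariant.
1. P is the centroid of triangle END ⇒ P = (2, -1/3)
line WP meets ND at H = (3/2, -1/4)
P = W + t·(H−W) with t = 4/3, so WP:PH = 4/3:-1/3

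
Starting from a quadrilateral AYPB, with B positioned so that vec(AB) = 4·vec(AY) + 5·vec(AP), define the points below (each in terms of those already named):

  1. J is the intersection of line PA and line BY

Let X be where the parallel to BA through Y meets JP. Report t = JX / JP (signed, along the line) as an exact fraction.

t = 5/32

Work in coordinates with A = (0, 0), Y = (1, 0), P = (0, 1), B = (4, 5).
1. J is the intersection of line PA and line BY ⇒ J = (0, -5/3)
through Y parallel to BA: direction (-4, -5); meets JP at X = (0, -5/4)
X = J + t·(P−J) with t = 5/32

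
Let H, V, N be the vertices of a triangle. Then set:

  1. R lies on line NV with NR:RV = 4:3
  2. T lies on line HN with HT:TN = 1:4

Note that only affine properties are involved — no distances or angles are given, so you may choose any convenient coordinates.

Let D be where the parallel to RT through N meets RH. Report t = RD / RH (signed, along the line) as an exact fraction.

Work in coordinates with H = (0, 0), V = (1, 0), N = (0, 1).
1. R lies on line NV with NR:RV = 4:3 ⇒ R = (4/7, 3/7)
2. T lies on line HN with HT:TN = 1:4 ⇒ T = (0, 1/5)
through N parallel to RT: direction (-4/7, -8/35); meets RH at D = (20/7, 15/7)
D = R + t·(H−R) with t = -4

t = -4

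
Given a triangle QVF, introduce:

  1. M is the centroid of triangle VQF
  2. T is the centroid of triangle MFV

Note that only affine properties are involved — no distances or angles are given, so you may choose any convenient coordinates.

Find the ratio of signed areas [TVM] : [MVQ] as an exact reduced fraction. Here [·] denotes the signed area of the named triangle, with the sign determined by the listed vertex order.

[TVM]:[MVQ] = 1/3

Choose coordinates Q = (0, 0), V = (1, 0), F = (0, 1).
1. M is the centroid of triangle VQF ⇒ M = (1/3, 1/3)
2. T is the centroid of triangle MFV ⇒ T = (4/9, 4/9)
2·[TVM] = -1/9, 2·[MVQ] = -1/3
[TVM]:[MVQ] = -1/9:-1/3 = 1/3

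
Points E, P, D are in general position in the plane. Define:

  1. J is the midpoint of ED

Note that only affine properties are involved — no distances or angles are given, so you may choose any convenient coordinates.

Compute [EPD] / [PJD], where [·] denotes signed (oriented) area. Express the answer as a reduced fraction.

Choose coordinates E = (0, 0), P = (1, 0), D = (0, 1).
1. J is the midpoint of ED ⇒ J = (0, 1/2)
2·[EPD] = 1, 2·[PJD] = -1/2
[EPD]:[PJD] = 1:-1/2 = -2

[EPD]:[PJD] = -2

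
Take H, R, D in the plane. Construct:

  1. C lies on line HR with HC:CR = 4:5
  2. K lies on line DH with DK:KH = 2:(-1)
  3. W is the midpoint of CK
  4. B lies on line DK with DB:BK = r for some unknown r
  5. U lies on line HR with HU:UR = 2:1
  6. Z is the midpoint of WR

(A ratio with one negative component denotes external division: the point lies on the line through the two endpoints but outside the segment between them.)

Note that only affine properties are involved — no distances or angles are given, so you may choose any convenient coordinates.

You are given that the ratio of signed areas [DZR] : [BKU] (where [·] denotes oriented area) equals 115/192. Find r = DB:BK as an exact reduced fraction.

Work in coordinates with H = (0, 0), R = (1, 0), D = (0, 1).
1. C lies on line HR with HC:CR = 4:5 ⇒ C = (4/9, 0)
2. K lies on line DH with DK:KH = 2:(-1) ⇒ K = (0, -1)
3. W is the midpoint of CK ⇒ W = (2/9, -1/2)
4. With DB:BK = r, write λ = r/(r+1) so B = D + λ·(K−D); B is affine-linear in λ
5. U lies on line HR with HU:UR = 2:1 ⇒ U = (2/3, 0)
6. Z is the midpoint of WR ⇒ Z = (11/18, -1/4)
Every point depending on B is an affine combination of B and λ-independent points, so each such coordinate is linear in λ; the λ² term in each signed area is a multiple of (K−D)×(K−D) = 0, so 2·[DZR] and 2·[BKU] are each linear in λ. Evaluating at λ=0 and λ=1:
  2·[DZR] = 23/36,   2·[BKU] = -4/3·λ + 4/3
So [DZR]:[BKU] = (23/36) / (-4/3·λ + 4/3). Setting this equal to 115/192:
  23/36 = 115/192·(-4/3·λ + 4/3)  ⇒  λ = 1/5
Then r = λ/(1−λ) = (1/5)/(4/5) = 1/4. Check: with r = 1/4, B = (0, 3/5) and [DZR]:[BKU] = 115/192 as required.

r = 1/4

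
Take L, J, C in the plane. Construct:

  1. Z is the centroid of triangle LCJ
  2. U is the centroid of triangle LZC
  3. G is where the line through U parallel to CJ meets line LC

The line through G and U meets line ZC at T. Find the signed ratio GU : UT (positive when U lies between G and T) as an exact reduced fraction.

GU:UT = 1/3

Work in coordinates with L = (0, 0), J = (1, 0), C = (0, 1).
1. Z is the centroid of triangle LCJ ⇒ Z = (1/3, 1/3)
2. U is the centroid of triangle LZC ⇒ U = (1/9, 4/9)
3. G is where the line through U parallel to CJ meets line LC ⇒ G = (0, 5/9)
line GU meets ZC at T = (4/9, 1/9)
U = G + t·(T−G) with t = 1/4, so GU:UT = 1/4:3/4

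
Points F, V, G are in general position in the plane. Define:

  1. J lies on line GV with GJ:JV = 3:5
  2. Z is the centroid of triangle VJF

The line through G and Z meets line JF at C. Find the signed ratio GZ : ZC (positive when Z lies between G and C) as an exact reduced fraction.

Work in coordinates with F = (0, 0), V = (1, 0), G = (0, 1).
1. J lies on line GV with GJ:JV = 3:5 ⇒ J = (3/8, 5/8)
2. Z is the centroid of triangle VJF ⇒ Z = (11/24, 5/24)
line GZ meets JF at C = (33/112, 55/112)
Z = G + t·(C−G) with t = 14/9, so GZ:ZC = 14/9:-5/9

GZ:ZC = -14/5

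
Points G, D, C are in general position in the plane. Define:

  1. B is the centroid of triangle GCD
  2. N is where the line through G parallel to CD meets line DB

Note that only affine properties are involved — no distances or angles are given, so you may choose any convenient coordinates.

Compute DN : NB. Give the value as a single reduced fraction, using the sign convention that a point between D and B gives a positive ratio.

DN:NB = -3/2

Work in coordinates with G = (0, 0), D = (1, 0), C = (0, 1).
1. B is the centroid of triangle GCD ⇒ B = (1/3, 1/3)
2. N is where the line through G parallel to CD meets line DB ⇒ N = (-1, 1)
N = D + t·(B−D) with t = 3, so DN:NB = t:(1−t) = 3:-2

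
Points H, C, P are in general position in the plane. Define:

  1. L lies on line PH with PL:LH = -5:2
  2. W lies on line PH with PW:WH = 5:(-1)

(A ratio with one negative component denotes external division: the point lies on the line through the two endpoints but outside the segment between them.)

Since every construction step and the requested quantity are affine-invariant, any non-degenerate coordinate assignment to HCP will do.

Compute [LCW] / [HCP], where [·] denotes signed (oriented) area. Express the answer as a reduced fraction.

Choose coordinates H = (0, 0), C = (1, 0), P = (0, 1).
1. L lies on line PH with PL:LH = -5:2 ⇒ L = (0, -2/3)
2. W lies on line PH with PW:WH = 5:(-1) ⇒ W = (0, -1/4)
2·[LCW] = 5/12, 2·[HCP] = 1
[LCW]:[HCP] = 5/12:1 = 5/12

[LCW]:[HCP] = 5/12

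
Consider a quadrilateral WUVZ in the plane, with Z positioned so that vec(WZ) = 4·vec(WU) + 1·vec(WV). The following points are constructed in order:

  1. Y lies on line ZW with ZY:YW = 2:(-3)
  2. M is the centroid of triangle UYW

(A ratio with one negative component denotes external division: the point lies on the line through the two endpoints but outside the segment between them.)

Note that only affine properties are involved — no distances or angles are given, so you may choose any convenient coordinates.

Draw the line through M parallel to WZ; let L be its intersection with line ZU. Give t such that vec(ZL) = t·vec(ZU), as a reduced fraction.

Set W = (0, 0), U = (1, 0), V = (0, 1), Z = (4, 1); any affine frame gives the same invariant.
1. Y lies on line ZW with ZY:YW = 2:(-3) ⇒ Y = (12, 3)
2. M is the centroid of triangle UYW ⇒ M = (13/3, 1)
through M parallel to WZ: direction (4, 1); meets ZU at L = (3, 2/3)
L = Z + t·(U−Z) with t = 1/3

t = 1/3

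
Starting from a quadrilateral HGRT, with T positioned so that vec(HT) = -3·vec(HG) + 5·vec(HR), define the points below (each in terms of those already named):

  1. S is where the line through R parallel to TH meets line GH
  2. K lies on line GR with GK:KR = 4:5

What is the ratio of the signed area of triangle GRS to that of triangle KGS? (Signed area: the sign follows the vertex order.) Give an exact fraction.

[GRS]:[KGS] = -9/4

Choose coordinates H = (0, 0), G = (1, 0), R = (0, 1), T = (-3, 5).
1. S is where the line through R parallel to TH meets line GH ⇒ S = (3/5, 0)
2. K lies on line GR with GK:KR = 4:5 ⇒ K = (5/9, 4/9)
2·[GRS] = 2/5, 2·[KGS] = -8/45
[GRS]:[KGS] = 2/5:-8/45 = -9/4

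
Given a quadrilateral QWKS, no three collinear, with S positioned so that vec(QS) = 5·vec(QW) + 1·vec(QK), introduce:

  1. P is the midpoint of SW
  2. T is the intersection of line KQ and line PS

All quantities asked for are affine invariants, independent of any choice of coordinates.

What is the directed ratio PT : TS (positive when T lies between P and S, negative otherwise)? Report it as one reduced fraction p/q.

Assign Q = (0, 0), W = (1, 0), K = (0, 1), S = (5, 1) — the answer is frame-independent, so this choice is without loss of generality.
1. P is the midpoint of SW ⇒ P = (3, 1/2)
2. T is the intersection of line KQ and line PS ⇒ T = (0, -1/4)
T = P + t·(S−P) with t = -3/2, so PT:TS = t:(1−t) = -3/2:5/2

PT:TS = -3/5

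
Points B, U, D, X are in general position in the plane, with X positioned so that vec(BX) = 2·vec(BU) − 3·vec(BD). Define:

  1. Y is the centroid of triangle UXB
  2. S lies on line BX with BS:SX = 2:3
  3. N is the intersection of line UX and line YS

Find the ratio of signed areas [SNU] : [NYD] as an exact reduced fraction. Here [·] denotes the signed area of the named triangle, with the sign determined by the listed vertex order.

[SNU]:[NYD] = -3/5

Work in coordinates with B = (0, 0), U = (1, 0), D = (0, 1), X = (2, -3).
1. Y is the centroid of triangle UXB ⇒ Y = (1, -1)
2. S lies on line BX with BS:SX = 2:3 ⇒ S = (4/5, -6/5)
3. N is the intersection of line UX and line YS ⇒ N = (5/4, -3/4)
2·[SNU] = 9/20, 2·[NYD] = -3/4
[SNU]:[NYD] = 9/20:-3/4 = -3/5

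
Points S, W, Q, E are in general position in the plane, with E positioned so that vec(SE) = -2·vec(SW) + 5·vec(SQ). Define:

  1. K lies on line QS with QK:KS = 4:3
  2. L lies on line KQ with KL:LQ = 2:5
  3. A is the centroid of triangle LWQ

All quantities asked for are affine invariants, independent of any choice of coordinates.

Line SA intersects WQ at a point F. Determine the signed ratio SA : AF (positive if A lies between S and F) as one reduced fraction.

SA:AF = 127/20

Set S = (0, 0), W = (1, 0), Q = (0, 1), E = (-2, 5); any affine frame gives the same invariant.
1. K lies on line QS with QK:KS = 4:3 ⇒ K = (0, 3/7)
2. L lies on line KQ with KL:LQ = 2:5 ⇒ L = (0, 29/49)
3. A is the centroid of triangle LWQ ⇒ A = (1/3, 26/49)
line SA meets WQ at F = (49/127, 78/127)
A = S + t·(F−S) with t = 127/147, so SA:AF = 127/147:20/147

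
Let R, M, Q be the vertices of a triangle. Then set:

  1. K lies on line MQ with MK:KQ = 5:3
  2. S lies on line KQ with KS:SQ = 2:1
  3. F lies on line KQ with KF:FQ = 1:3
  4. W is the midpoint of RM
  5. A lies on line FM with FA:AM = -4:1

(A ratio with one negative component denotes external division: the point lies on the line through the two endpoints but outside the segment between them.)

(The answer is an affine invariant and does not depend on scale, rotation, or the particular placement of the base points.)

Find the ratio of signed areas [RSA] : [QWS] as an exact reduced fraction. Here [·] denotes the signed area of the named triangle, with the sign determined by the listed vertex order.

Work in coordinates with R = (0, 0), M = (1, 0), Q = (0, 1).
1. K lies on line MQ with MK:KQ = 5:3 ⇒ K = (3/8, 5/8)
2. S lies on line KQ with KS:SQ = 2:1 ⇒ S = (1/8, 7/8)
3. F lies on line KQ with KF:FQ = 1:3 ⇒ F = (9/32, 23/32)
4. W is the midpoint of RM ⇒ W = (1/2, 0)
5. A lies on line FM with FA:AM = -4:1 ⇒ A = (119/96, -23/96)
2·[RSA] = -107/96, 2·[QWS] = 1/16
[RSA]:[QWS] = -107/96:1/16 = -107/6

[RSA]:[QWS] = -107/6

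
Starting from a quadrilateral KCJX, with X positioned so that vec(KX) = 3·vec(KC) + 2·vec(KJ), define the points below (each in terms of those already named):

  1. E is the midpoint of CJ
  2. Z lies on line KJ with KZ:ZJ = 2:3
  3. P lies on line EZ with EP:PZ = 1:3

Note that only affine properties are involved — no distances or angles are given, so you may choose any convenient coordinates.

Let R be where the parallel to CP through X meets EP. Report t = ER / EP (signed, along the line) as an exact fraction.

t = -85/3

Choose coordinates K = (0, 0), C = (1, 0), J = (0, 1), X = (3, 2).
1. E is the midpoint of CJ ⇒ E = (1/2, 1/2)
2. Z lies on line KJ with KZ:ZJ = 2:3 ⇒ Z = (0, 2/5)
3. P lies on line EZ with EP:PZ = 1:3 ⇒ P = (3/8, 19/40)
through X parallel to CP: direction (-5/8, 19/40); meets EP at R = (97/24, 29/24)
R = E + t·(P−E) with t = -85/3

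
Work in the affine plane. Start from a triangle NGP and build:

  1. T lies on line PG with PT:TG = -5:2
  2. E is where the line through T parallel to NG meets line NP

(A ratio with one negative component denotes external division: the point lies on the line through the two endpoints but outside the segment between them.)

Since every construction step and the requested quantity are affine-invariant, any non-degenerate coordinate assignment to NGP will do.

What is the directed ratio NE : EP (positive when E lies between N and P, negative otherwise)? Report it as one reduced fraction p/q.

Work in coordinates with N = (0, 0), G = (1, 0), P = (0, 1).
1. T lies on line PG with PT:TG = -5:2 ⇒ T = (5/3, -2/3)
2. E is where the line through T parallel to NG meets line NP ⇒ E = (0, -2/3)
E = N + t·(P−N) with t = -2/3, so NE:EP = t:(1−t) = -2/3:5/3

NE:EP = -2/5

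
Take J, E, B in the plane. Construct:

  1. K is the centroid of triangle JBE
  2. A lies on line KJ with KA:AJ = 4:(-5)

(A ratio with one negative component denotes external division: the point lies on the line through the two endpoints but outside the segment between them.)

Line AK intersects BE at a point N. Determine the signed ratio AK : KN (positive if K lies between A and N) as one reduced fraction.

AK:KN = -8

Assign J = (0, 0), E = (1, 0), B = (0, 1) — the answer is frame-independent, so this choice is without loss of generality.
1. K is the centroid of triangle JBE ⇒ K = (1/3, 1/3)
2. A lies on line KJ with KA:AJ = 4:(-5) ⇒ A = (5/3, 5/3)
line AK meets BE at N = (1/2, 1/2)
K = A + t·(N−A) with t = 8/7, so AK:KN = 8/7:-1/7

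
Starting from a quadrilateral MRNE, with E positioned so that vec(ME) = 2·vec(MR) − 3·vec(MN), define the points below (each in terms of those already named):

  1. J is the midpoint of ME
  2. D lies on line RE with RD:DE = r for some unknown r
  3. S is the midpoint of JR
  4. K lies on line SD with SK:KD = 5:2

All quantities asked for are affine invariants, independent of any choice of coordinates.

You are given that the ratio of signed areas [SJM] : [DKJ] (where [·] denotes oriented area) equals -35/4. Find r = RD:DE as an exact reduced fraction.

Set M = (0, 0), R = (1, 0), N = (0, 1), E = (2, -3); any affine frame gives the same invariant.
1. J is the midpoint of ME ⇒ J = (1, -3/2)
2. With RD:DE = r, write λ = r/(r+1) so D = R + λ·(E−R); D is affine-linear in λ
3. S is the midpoint of JR ⇒ S = (1, -3/4)
4. K lies on line SD with SK:KD = 5:2 ⇒ K is an affine combination of earlier points and hence also affine-linear in λ
Every point depending on D is an affine combination of D and λ-independent points, so each such coordinate is linear in λ; the λ² term in each signed area is a multiple of (E−R)×(E−R) = 0, so 2·[SJM] and 2·[DKJ] are each linear in λ. Evaluating at λ=0 and λ=1:
  2·[SJM] = -3/4,   2·[DKJ] = 3/14·λ
So [SJM]:[DKJ] = (-3/4) / (3/14·λ). Setting this equal to -35/4:
  -3/4 = -35/4·(3/14·λ)  ⇒  λ = 2/5
Then r = λ/(1−λ) = (2/5)/(3/5) = 2/3. Check: with r = 2/3, D = (7/5, -6/5) and [SJM]:[DKJ] = -35/4 as required.

r = 2/3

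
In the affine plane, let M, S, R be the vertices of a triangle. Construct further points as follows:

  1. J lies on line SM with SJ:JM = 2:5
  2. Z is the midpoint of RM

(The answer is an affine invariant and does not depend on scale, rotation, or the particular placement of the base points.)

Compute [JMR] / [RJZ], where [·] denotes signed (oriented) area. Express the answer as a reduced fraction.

Choose coordinates M = (0, 0), S = (1, 0), R = (0, 1).
1. J lies on line SM with SJ:JM = 2:5 ⇒ J = (5/7, 0)
2. Z is the midpoint of RM ⇒ Z = (0, 1/2)
2·[JMR] = -5/7, 2·[RJZ] = -5/14
[JMR]:[RJZ] = -5/7:-5/14 = 2

[JMR]:[RJZ] = 2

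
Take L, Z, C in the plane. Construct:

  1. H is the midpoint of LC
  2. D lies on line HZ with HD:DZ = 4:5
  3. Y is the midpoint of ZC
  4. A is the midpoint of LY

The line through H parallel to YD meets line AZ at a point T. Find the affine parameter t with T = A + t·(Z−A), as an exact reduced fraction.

Set L = (0, 0), Z = (1, 0), C = (0, 1); any affine frame gives the same invariant.
1. H is the midpoint of LC ⇒ H = (0, 1/2)
2. D lies on line HZ with HD:DZ = 4:5 ⇒ D = (4/9, 5/18)
3. Y is the midpoint of ZC ⇒ Y = (1/2, 1/2)
4. A is the midpoint of LY ⇒ A = (1/4, 1/4)
through H parallel to YD: direction (-1/18, -2/9); meets AZ at T = (-1/26, 9/26)
T = A + t·(Z−A) with t = -5/13

t = -5/13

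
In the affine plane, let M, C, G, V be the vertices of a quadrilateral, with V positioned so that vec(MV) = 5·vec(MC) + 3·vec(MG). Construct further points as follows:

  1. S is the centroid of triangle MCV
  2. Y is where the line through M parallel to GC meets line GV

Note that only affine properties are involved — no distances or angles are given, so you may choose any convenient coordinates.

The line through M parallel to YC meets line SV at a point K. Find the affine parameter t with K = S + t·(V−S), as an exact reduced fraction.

t = -22/39

Choose coordinates M = (0, 0), C = (1, 0), G = (0, 1), V = (5, 3).
1. S is the centroid of triangle MCV ⇒ S = (2, 1)
2. Y is where the line through M parallel to GC meets line GV ⇒ Y = (-5/7, 5/7)
through M parallel to YC: direction (12/7, -5/7); meets SV at K = (4/13, -5/39)
K = S + t·(V−S) with t = -22/39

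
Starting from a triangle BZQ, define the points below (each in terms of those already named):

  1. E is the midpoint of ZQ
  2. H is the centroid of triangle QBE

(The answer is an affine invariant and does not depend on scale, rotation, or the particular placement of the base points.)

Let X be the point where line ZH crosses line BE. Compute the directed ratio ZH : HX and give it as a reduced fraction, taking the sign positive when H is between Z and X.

Choose coordinates B = (0, 0), Z = (1, 0), Q = (0, 1).
1. E is the midpoint of ZQ ⇒ E = (1/2, 1/2)
2. H is the centroid of triangle QBE ⇒ H = (1/6, 1/2)
line ZH meets BE at X = (3/8, 3/8)
H = Z + t·(X−Z) with t = 4/3, so ZH:HX = 4/3:-1/3

ZH:HX = -4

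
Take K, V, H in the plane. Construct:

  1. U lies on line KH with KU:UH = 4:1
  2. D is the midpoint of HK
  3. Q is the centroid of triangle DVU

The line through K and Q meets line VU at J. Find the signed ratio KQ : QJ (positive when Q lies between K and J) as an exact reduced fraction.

Choose coordinates K = (0, 0), V = (1, 0), H = (0, 1).
1. U lies on line KH with KU:UH = 4:1 ⇒ U = (0, 4/5)
2. D is the midpoint of HK ⇒ D = (0, 1/2)
3. Q is the centroid of triangle DVU ⇒ Q = (1/3, 13/30)
line KQ meets VU at J = (8/21, 52/105)
Q = K + t·(J−K) with t = 7/8, so KQ:QJ = 7/8:1/8

KQ:QJ = 7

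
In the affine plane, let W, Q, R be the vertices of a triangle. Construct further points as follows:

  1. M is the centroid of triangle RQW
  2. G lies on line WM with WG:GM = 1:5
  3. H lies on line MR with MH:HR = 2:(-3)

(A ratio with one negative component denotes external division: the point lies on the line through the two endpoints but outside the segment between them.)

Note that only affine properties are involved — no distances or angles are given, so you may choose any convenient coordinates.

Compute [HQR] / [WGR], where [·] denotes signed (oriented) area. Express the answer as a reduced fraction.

[HQR]:[WGR] = 18

Work in coordinates with W = (0, 0), Q = (1, 0), R = (0, 1).
1. M is the centroid of triangle RQW ⇒ M = (1/3, 1/3)
2. G lies on line WM with WG:GM = 1:5 ⇒ G = (1/18, 1/18)
3. H lies on line MR with MH:HR = 2:(-3) ⇒ H = (1, -1)
2·[HQR] = 1, 2·[WGR] = 1/18
[HQR]:[WGR] = 1:1/18 = 18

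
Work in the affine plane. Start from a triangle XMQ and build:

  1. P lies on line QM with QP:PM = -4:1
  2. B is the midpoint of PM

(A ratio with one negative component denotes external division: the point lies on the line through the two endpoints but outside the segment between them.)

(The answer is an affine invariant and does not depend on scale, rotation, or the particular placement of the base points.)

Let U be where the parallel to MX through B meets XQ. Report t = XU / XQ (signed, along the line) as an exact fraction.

t = -1/6

Choose coordinates X = (0, 0), M = (1, 0), Q = (0, 1).
1. P lies on line QM with QP:PM = -4:1 ⇒ P = (4/3, -1/3)
2. B is the midpoint of PM ⇒ B = (7/6, -1/6)
through B parallel to MX: direction (-1, 0); meets XQ at U = (0, -1/6)
U = X + t·(Q−X) with t = -1/6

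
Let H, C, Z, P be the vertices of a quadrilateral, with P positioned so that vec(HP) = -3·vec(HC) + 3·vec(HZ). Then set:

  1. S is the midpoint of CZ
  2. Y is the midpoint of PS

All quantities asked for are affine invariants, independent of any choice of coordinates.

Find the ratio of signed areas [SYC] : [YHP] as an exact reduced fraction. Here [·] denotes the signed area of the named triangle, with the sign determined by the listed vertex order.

Set H = (0, 0), C = (1, 0), Z = (0, 1), P = (-3, 3); any affine frame gives the same invariant.
1. S is the midpoint of CZ ⇒ S = (1/2, 1/2)
2. Y is the midpoint of PS ⇒ Y = (-5/4, 7/4)
2·[SYC] = 1/4, 2·[YHP] = -3/2
[SYC]:[YHP] = 1/4:-3/2 = -1/6

[SYC]:[YHP] = -1/6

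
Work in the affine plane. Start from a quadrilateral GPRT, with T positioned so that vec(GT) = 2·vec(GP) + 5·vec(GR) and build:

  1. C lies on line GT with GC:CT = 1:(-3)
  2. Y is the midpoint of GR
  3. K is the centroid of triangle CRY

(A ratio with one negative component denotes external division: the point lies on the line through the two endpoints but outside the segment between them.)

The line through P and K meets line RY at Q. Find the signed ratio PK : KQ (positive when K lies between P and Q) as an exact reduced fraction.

PK:KQ = -4

Work in coordinates with G = (0, 0), P = (1, 0), R = (0, 1), T = (2, 5).
1. C lies on line GT with GC:CT = 1:(-3) ⇒ C = (-1, -5/2)
2. Y is the midpoint of GR ⇒ Y = (0, 1/2)
3. K is the centroid of triangle CRY ⇒ K = (-1/3, -1/3)
line PK meets RY at Q = (0, -1/4)
K = P + t·(Q−P) with t = 4/3, so PK:KQ = 4/3:-1/3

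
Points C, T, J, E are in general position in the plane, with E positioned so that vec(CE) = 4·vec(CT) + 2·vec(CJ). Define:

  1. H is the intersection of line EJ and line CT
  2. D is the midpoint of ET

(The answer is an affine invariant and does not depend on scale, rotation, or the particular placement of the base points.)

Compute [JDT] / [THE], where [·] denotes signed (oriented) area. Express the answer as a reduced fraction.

[JDT]:[THE] = 1/4

Choose coordinates C = (0, 0), T = (1, 0), J = (0, 1), E = (4, 2).
1. H is the intersection of line EJ and line CT ⇒ H = (-4, 0)
2. D is the midpoint of ET ⇒ D = (5/2, 1)
2·[JDT] = -5/2, 2·[THE] = -10
[JDT]:[THE] = -5/2:-10 = 1/4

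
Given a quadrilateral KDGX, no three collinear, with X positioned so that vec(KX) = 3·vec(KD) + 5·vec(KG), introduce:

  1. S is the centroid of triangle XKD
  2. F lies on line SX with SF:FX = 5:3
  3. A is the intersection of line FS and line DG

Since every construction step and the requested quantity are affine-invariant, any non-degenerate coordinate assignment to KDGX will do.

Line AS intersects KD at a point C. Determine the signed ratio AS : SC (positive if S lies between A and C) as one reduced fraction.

Choose coordinates K = (0, 0), D = (1, 0), G = (0, 1), X = (3, 5).
1. S is the centroid of triangle XKD ⇒ S = (4/3, 5/3)
2. F lies on line SX with SF:FX = 5:3 ⇒ F = (19/8, 15/4)
3. A is the intersection of line FS and line DG ⇒ A = (2/3, 1/3)
line AS meets KD at C = (1/2, 0)
S = A + t·(C−A) with t = -4, so AS:SC = -4:5

AS:SC = -4/5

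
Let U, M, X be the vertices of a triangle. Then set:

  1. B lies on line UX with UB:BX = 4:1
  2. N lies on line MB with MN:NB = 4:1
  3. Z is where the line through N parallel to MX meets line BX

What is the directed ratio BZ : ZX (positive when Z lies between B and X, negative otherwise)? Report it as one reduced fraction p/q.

Set U = (0, 0), M = (1, 0), X = (0, 1); any affine frame gives the same invariant.
1. B lies on line UX with UB:BX = 4:1 ⇒ B = (0, 4/5)
2. N lies on line MB with MN:NB = 4:1 ⇒ N = (1/5, 16/25)
3. Z is where the line through N parallel to MX meets line BX ⇒ Z = (0, 21/25)
Z = B + t·(X−B) with t = 1/5, so BZ:ZX = t:(1−t) = 1/5:4/5

BZ:ZX = 1/4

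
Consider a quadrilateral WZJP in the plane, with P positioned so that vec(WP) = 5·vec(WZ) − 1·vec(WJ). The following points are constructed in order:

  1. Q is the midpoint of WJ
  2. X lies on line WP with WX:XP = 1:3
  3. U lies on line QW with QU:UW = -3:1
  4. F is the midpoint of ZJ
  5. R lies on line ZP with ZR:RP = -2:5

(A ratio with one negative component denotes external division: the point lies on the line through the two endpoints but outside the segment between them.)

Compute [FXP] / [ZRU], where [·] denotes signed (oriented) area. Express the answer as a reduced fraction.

[FXP]:[ZRU] = 27/16

Work in coordinates with W = (0, 0), Z = (1, 0), J = (0, 1), P = (5, -1).
1. Q is the midpoint of WJ ⇒ Q = (0, 1/2)
2. X lies on line WP with WX:XP = 1:3 ⇒ X = (5/4, -1/4)
3. U lies on line QW with QU:UW = -3:1 ⇒ U = (0, -1/4)
4. F is the midpoint of ZJ ⇒ F = (1/2, 1/2)
5. R lies on line ZP with ZR:RP = -2:5 ⇒ R = (-5/3, 2/3)
2·[FXP] = 9/4, 2·[ZRU] = 4/3
[FXP]:[ZRU] = 9/4:4/3 = 27/16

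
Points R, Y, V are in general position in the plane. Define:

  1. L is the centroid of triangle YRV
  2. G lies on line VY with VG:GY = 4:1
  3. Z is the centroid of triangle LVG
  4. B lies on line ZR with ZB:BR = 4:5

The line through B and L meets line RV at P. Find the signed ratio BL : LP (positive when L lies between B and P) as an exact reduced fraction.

Set R = (0, 0), Y = (1, 0), V = (0, 1); any affine frame gives the same invariant.
1. L is the centroid of triangle YRV ⇒ L = (1/3, 1/3)
2. G lies on line VY with VG:GY = 4:1 ⇒ G = (4/5, 1/5)
3. Z is the centroid of triangle LVG ⇒ Z = (17/45, 23/45)
4. B lies on line ZR with ZB:BR = 4:5 ⇒ B = (17/81, 23/81)
line BL meets RV at P = (0, 1/5)
L = B + t·(P−B) with t = -10/17, so BL:LP = -10/17:27/17

BL:LP = -10/27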